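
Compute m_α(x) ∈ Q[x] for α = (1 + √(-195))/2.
m_α(x) = x^2 - x + 49

From 2α - 1 = √(-195), squaring gives (2α - 1)^2 = -195, i.e. 4α^2 - 4α + 1 = -195, so α^2 - α + (1 + 195)/4 = 0. Since -195 ≡ 1 (mod 4), (1 + 195)/4 = 49 ∈ Z. The polynomial x^2 - x + 49 has discriminant 1 - 4·(49) = -195, which is not a perfect square in Q (d = -195 is squarefree and ≠ 1), so x^2 - x + 49 is irreducible over Q. It is the minimal polynomial of α.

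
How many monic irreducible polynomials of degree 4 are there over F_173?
There are 223928778 monic irreducible polynomials of degree 4 over F_173

Each element of F_{173^4} that lies in no proper subfield is a root of exactly one monic irreducible of degree 4 over F_173, and each such polynomial has 4 distinct roots in F_{173^4}. By Möbius inversion the count is N_173(4) = (1/4) Σ_{d|4} μ(4/d) · 173^d = (1/4)(μ(4)·173^1 + μ(2)·173^2 + μ(1)·173^4) = 895715112/4 = 223928778.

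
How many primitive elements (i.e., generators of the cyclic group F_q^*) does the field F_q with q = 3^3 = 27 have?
There are φ(26) = 12 primitive elements

F_q^* is cyclic of order q - 1 = 26. A cyclic group of order m has exactly φ(m) generators. Here m = 26 = 2 · 13, so the number of primitive elements is φ(26) = 12.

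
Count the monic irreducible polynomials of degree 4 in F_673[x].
There are 51286056528 monic irreducible polynomials of degree 4 over F_673

Each element of F_{673^4} that lies in no proper subfield is a root of exactly one monic irreducible of degree 4 over F_673, and each such polynomial has 4 distinct roots in F_{673^4}. By Möbius inversion the count is N_673(4) = (1/4) Σ_{d|4} μ(4/d) · 673^d = (1/4)(μ(4)·673^1 + μ(2)·673^2 + μ(1)·673^4) = 205144226112/4 = 51286056528.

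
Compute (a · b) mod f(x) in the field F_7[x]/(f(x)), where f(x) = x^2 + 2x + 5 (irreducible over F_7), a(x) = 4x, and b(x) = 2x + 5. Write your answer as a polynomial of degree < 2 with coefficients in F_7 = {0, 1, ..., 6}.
a · b ≡ 4x + 2 (mod f(x))

Multiply in F_7[x]: a(x)·b(x) = (4x)·(2x + 5) = x^2 + 6x. This has degree ≥ 2, so divide by f(x) over F_7: x^2 + 6x = (1)·(x^2 + 2x + 5) + (4x + 2). Hence a·b ≡ 4x + 2 (mod f). (F_7[x]/(f) is a field with 7^2 = 49 elements since f is irreducible of degree 2.)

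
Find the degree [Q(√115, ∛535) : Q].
[Q(√115, ∛535) : Q] = 6

Let L = Q(√115, ∛535). Since Q(√115) ⊂ L and [Q(√115):Q] = 2, the tower law gives 2 | [L:Q]. Likewise Q(∛535) ⊂ L with [Q(∛535):Q] = 3 (because 535 is not a perfect cube), so 3 | [L:Q]. As gcd(2,3) = 1, [L:Q] is divisible by 6. Conversely L is generated over Q by √115 and ∛535, so [L:Q] ≤ 2·3 = 6. Therefore [Q(√115, ∛535) : Q] = 6.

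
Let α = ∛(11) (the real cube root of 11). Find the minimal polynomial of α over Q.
m_α(x) = x^3 - 11

α satisfies α^3 = 11, so x^3 - 11 annihilates α. By the rational root test, a rational root p/q (in lowest terms) of x^3 - 11 would satisfy p^3 = 11 q^3, forcing q = 1 and p^3 = 11; but 11 is not a perfect cube, contradiction. A monic cubic over Q with no rational root is irreducible (any nontrivial factorization would include a linear factor). Hence x^3 - 11 is the minimal polynomial of α, and in particular [Q(α):Q] = 3.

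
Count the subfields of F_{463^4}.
F_{463^4} has 3 subfields

The subfields of F_{p^n} are exactly the fields F_{p^d} for d | n (each is the fixed field of the unique index-d subgroup of Gal(F_{p^n}/F_p) ≅ Z/nZ). The divisors of n = 4 are {1, 2, 4}, giving 3 subfields: F_{463^1}, F_{463^2}, F_{463^4}.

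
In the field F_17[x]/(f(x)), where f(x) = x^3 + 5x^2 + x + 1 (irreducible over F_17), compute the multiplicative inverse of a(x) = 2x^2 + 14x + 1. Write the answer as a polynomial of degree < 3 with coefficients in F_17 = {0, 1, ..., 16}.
a(x)^(-1) ≡ 9x^2 + 8x + 2 (mod f(x))

Since f is irreducible over F_17, F_17[x]/(f) is a field and a(x) ≠ 0 has an inverse. Apply the extended Euclidean algorithm to f(x) and a(x) in F_17[x]: f(x) = (9x + 16)·a(x) + (6x + 2);  a(x) = (6x + 6)·(6x + 2) + (6). The last nonzero remainder is the constant 6 = gcd(f, a) in F_17. Back-substituting through the division chain expresses 6 = s(x)·a(x) + t(x)·f(x) with s(x) ≡ 3x^2 + 14x + 12 (mod f), so (3x^2 + 14x + 12)·a(x) ≡ 6 (mod f). Multiplying by 6^(-1) ≡ 3 in F_17 gives a(x)^(-1) ≡ 3·(3x^2 + 14x + 12) ≡ 9x^2 + 8x + 2 (mod f). Check: (2x^2 + 14x + 1)·(9x^2 + 8x + 2) = x^4 + 6x^3 + 6x^2 + 2x + 2 ≡ 1 (mod x^3 + 5x^2 + x + 1).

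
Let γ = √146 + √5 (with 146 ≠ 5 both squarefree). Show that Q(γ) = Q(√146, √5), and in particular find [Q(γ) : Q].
[Q(γ) : Q] = 4 (equivalently, Q(γ) = Q(√146, √5))

Obviously Q(γ) ⊆ Q(√146, √5), and [Q(√146, √5):Q] = 4 (since 146, 5 are distinct squarefree integers > 1 with 730 not a perfect square). To show equality we compute the minimal polynomial of γ. From γ = √146 + √5: γ^2 = 146 + 2√(730) + 5 = 151 + 2√(730), so γ^2 - 151 = 2√(730); squaring, (γ^2 - 151)^2 = 4·730, i.e. γ^4 - 302γ^2 + 22801 - 2920 = 0, i.e. γ^4 - 302γ^2 + 19881 = 0. So γ is a root of x^4 - 302x^2 + 19881. This polynomial is irreducible over Q: it has no rational root (each ±√146 ± √5 is irrational), and any factorization into two quadratics over Q would force √(730) ∈ Q (pairing opposite roots) or √146, √5 ∈ Q (other pairings), all impossible. Hence [Q(γ):Q] = 4 = [Q(√146, √5):Q], so Q(γ) = Q(√146, √5).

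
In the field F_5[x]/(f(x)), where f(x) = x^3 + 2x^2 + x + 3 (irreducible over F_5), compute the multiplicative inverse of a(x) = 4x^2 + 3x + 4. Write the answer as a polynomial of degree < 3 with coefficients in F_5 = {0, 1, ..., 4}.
a(x)^(-1) ≡ 2x (mod f(x))

Since f is irreducible over F_5, F_5[x]/(f) is a field and a(x) ≠ 0 has an inverse. Apply the extended Euclidean algorithm to f(x) and a(x) in F_5[x]: f(x) = (4x)·a(x) + (3). The last nonzero remainder is the constant 3 = gcd(f, a) in F_5. Back-substituting through the division chain expresses 3 = s(x)·a(x) + t(x)·f(x) with s(x) ≡ x (mod f), so (x)·a(x) ≡ 3 (mod f). Multiplying by 3^(-1) ≡ 2 in F_5 gives a(x)^(-1) ≡ 2·(x) ≡ 2x (mod f). Check: (4x^2 + 3x + 4)·(2x) = 3x^3 + x^2 + 3x ≡ 1 (mod x^3 + 2x^2 + x + 3).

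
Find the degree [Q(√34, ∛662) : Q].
[Q(√34, ∛662) : Q] = 6

Let L = Q(√34, ∛662). Since Q(√34) ⊂ L and [Q(√34):Q] = 2, the tower law gives 2 | [L:Q]. Likewise Q(∛662) ⊂ L with [Q(∛662):Q] = 3 (because 662 is not a perfect cube), so 3 | [L:Q]. As gcd(2,3) = 1, [L:Q] is divisible by 6. Conversely L is generated over Q by √34 and ∛662, so [L:Q] ≤ 2·3 = 6. Therefore [Q(√34, ∛662) : Q] = 6.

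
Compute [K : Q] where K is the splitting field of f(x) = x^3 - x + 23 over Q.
[K : Q] = 6

By the rational root test, any rational root of the monic integer polynomial f(x) = x^3 - x + 23 must be an integer dividing the constant term 23, i.e. one of ±{1, 23}. Evaluating: f(1) = 23, f(-1) = 23, f(23) = 12167, f(-23) = -12121; none is 0, so f has no rational root and is therefore irreducible over Q (a cubic with no linear factor over a field is irreducible). For an irreducible cubic, the Galois group is A_3 or S_3 according as the discriminant disc(f) = -4a^3 - 27b^2 = -4·(-1)^3 - 27·(23)^2 = -14279 is or is not a square in Q. Here disc(f) = -14279 is not a perfect square in Q, so the Galois group of f over Q is not contained in A_3 and must be all of S_3. The splitting field has degree |S_3| = 6 over Q, so [K : Q] = 6.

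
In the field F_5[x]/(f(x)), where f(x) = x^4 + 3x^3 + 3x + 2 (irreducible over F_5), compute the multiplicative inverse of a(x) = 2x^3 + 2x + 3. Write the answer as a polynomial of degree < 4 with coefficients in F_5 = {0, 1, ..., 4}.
a(x)^(-1) ≡ 4x^3 + 4x^2 + 3x (mod f(x))

Since f is irreducible over F_5, F_5[x]/(f) is a field and a(x) ≠ 0 has an inverse. Apply the extended Euclidean algorithm to f(x) and a(x) in F_5[x]: f(x) = (3x + 4)·a(x) + (4x^2 + x);  a(x) = (3x + 3)·(4x^2 + x) + (4x + 3);  (4x^2 + x) = (x + 2)·(4x + 3) + (4). The last nonzero remainder is the constant 4 = gcd(f, a) in F_5. Back-substituting through the division chain expresses 4 = s(x)·a(x) + t(x)·f(x) with s(x) ≡ x^3 + x^2 + 2x (mod f), so (x^3 + x^2 + 2x)·a(x) ≡ 4 (mod f). Multiplying by 4^(-1) ≡ 4 in F_5 gives a(x)^(-1) ≡ 4·(x^3 + x^2 + 2x) ≡ 4x^3 + 4x^2 + 3x (mod f). Check: (2x^3 + 2x + 3)·(4x^3 + 4x^2 + 3x) = 3x^6 + 3x^5 + 4x^4 + 3x^2 + 4x ≡ 1 (mod x^4 + 3x^3 + 3x + 2).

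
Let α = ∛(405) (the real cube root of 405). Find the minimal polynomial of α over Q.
m_α(x) = x^3 - 405

α satisfies α^3 = 405, so x^3 - 405 annihilates α. By the rational root test, a rational root p/q (in lowest terms) of x^3 - 405 would satisfy p^3 = 405 q^3, forcing q = 1 and p^3 = 405; but 405 is not a perfect cube, contradiction. A monic cubic over Q with no rational root is irreducible (any nontrivial factorization would include a linear factor). Hence x^3 - 405 is the minimal polynomial of α, and in particular [Q(α):Q] = 3.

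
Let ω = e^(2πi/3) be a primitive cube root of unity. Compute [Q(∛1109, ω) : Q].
[Q(∛1109, ω) : Q] = 6

[Q(∛1109):Q] = 3 (min poly x^3 - 1109, irreducible since 1109 is not a perfect cube). [Q(ω):Q] = 2 (min poly x^2 + x + 1). Since Q(∛1109) ⊂ R and ω ∉ R, we have ω ∉ Q(∛1109), so x^2 + x + 1 remains irreducible over Q(∛1109) and [Q(∛1109, ω) : Q(∛1109)] = 2. By the tower law, [Q(∛1109, ω) : Q] = 3 · 2 = 6. (In fact Q(∛1109, ω) is the splitting field of x^3 - 1109 over Q.)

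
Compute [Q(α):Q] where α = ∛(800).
[Q(α):Q] = 3

The minimal polynomial of α is x^3 - 800, irreducible over Q since 800 is not a perfect cube (so x^3 - 800 has no rational root). Hence [Q(α):Q] = deg(m_α) = 3.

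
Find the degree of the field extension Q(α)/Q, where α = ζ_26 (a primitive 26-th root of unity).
[Q(α):Q] = 12

The minimal polynomial of ζ_26 over Q is the 26-th cyclotomic polynomial Φ_26(x), which is irreducible over Q and has degree φ(26) = 12. Hence [Q(α):Q] = φ(26) = 12.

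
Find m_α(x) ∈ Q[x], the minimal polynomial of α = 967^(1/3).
m_α(x) = x^3 - 967

α satisfies α^3 = 967, so x^3 - 967 annihilates α. By the rational root test, a rational root p/q (in lowest terms) of x^3 - 967 would satisfy p^3 = 967 q^3, forcing q = 1 and p^3 = 967; but 967 is not a perfect cube, contradiction. A monic cubic over Q with no rational root is irreducible (any nontrivial factorization would include a linear factor). Hence x^3 - 967 is the minimal polynomial of α, and in particular [Q(α):Q] = 3.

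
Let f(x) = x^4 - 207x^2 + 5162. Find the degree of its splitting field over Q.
[K : Q] = 4

Solving the quadratic in x^2: x^2 = (207 ± √(207^2 - 4·5162))/2 = (207 ± √22201)/2 = (207 ± 149)/2, giving x^2 = 178 or x^2 = 29. So f(x) = (x^2 - 178)(x^2 - 29) and the roots of f are ±√178, ±√29. Hence the splitting field is K = Q(√178, √29). Since 178 and 29 are distinct squarefree integers > 1, their product 5162 is not a perfect square, so √29 ∉ Q(√178). By the tower law [K:Q] = [Q(√178,√29):Q(√178)] · [Q(√178):Q] = 2 · 2 = 4.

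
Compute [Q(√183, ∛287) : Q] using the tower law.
[Q(√183, ∛287) : Q] = 6

Let L = Q(√183, ∛287). Since Q(√183) ⊂ L and [Q(√183):Q] = 2, the tower law gives 2 | [L:Q]. Likewise Q(∛287) ⊂ L with [Q(∛287):Q] = 3 (because 287 is not a perfect cube), so 3 | [L:Q]. As gcd(2,3) = 1, [L:Q] is divisible by 6. Conversely L is generated over Q by √183 and ∛287, so [L:Q] ≤ 2·3 = 6. Therefore [Q(√183, ∛287) : Q] = 6.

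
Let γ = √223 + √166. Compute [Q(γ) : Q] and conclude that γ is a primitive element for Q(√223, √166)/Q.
[Q(γ) : Q] = 4 (equivalently, Q(γ) = Q(√223, √166))

Obviously Q(γ) ⊆ Q(√223, √166), and [Q(√223, √166):Q] = 4 (since 223, 166 are distinct squarefree integers > 1 with 37018 not a perfect square). To show equality we compute the minimal polynomial of γ. From γ = √223 + √166: γ^2 = 223 + 2√(37018) + 166 = 389 + 2√(37018), so γ^2 - 389 = 2√(37018); squaring, (γ^2 - 389)^2 = 4·37018, i.e. γ^4 - 778γ^2 + 151321 - 148072 = 0, i.e. γ^4 - 778γ^2 + 3249 = 0. So γ is a root of x^4 - 778x^2 + 3249. This polynomial is irreducible over Q: it has no rational root (each ±√223 ± √166 is irrational), and any factorization into two quadratics over Q would force √(37018) ∈ Q (pairing opposite roots) or √223, √166 ∈ Q (other pairings), all impossible. Hence [Q(γ):Q] = 4 = [Q(√223, √166):Q], so Q(γ) = Q(√223, √166).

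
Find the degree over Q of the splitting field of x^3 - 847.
[K : Q] = 6

The roots of x^3 - 847 are ∛847, ω∛847, ω^2∛847 where ω = e^(2πi/3) is a primitive cube root of unity, so K = Q(∛847, ω). Now [Q(∛847):Q] = 3 (since 847 is not a perfect cube, x^3 - 847 is irreducible) and [Q(ω):Q] = 2. Both 2 and 3 divide [K:Q], and [K:Q] ≤ 3·2 = 6, so [K:Q] = 6. (Equivalently: Q(∛847) ⊂ R but ω ∉ R, so [K : Q(∛847)] = 2.)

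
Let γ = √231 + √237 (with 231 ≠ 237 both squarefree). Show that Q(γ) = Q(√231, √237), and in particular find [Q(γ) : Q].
[Q(γ) : Q] = 4 (equivalently, Q(γ) = Q(√231, √237))

Obviously Q(γ) ⊆ Q(√231, √237), and [Q(√231, √237):Q] = 4 (since 231, 237 are distinct squarefree integers > 1 with 54747 not a perfect square). To show equality we compute the minimal polynomial of γ. From γ = √231 + √237: γ^2 = 231 + 2√(54747) + 237 = 468 + 2√(54747), so γ^2 - 468 = 2√(54747); squaring, (γ^2 - 468)^2 = 4·54747, i.e. γ^4 - 936γ^2 + 219024 - 218988 = 0, i.e. γ^4 - 936γ^2 + 36 = 0. So γ is a root of x^4 - 936x^2 + 36. This polynomial is irreducible over Q: it has no rational root (each ±√231 ± √237 is irrational), and any factorization into two quadratics over Q would force √(54747) ∈ Q (pairing opposite roots) or √231, √237 ∈ Q (other pairings), all impossible. Hence [Q(γ):Q] = 4 = [Q(√231, √237):Q], so Q(γ) = Q(√231, √237).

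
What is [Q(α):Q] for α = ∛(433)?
[Q(α):Q] = 3

The minimal polynomial of α is x^3 - 433, irreducible over Q since 433 is not a perfect cube (so x^3 - 433 has no rational root). Hence [Q(α):Q] = deg(m_α) = 3.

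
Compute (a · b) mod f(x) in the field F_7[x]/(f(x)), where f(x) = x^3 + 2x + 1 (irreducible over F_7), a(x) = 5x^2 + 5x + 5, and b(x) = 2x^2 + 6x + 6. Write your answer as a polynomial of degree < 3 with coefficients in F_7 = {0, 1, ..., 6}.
a · b ≡ x^2 + 5x + 4 (mod f(x))

Multiply in F_7[x]: a(x)·b(x) = (5x^2 + 5x + 5)·(2x^2 + 6x + 6) = 3x^4 + 5x^3 + 4x + 2. This has degree ≥ 3, so divide by f(x) over F_7: 3x^4 + 5x^3 + 4x + 2 = (3x + 5)·(x^3 + 2x + 1) + (x^2 + 5x + 4). Hence a·b ≡ x^2 + 5x + 4 (mod f). (F_7[x]/(f) is a field with 7^3 = 343 elements since f is irreducible of degree 3.)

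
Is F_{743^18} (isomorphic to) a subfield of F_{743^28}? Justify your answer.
No: F_{743^18} is not a subfield of F_{743^28}

F_{p^m} embeds in F_{p^n} iff m | n. Here 18 ∤ 28 (since 28 = 1·18 + 10 with remainder 10 ≠ 0), so F_{743^18} is not a subfield of F_{743^28}. Equivalently: if it were, the tower law would give 18 = [F_{743^18}:F_743] dividing [F_{743^28}:F_743] = 28, contradiction.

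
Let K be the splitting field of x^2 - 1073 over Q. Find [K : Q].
[K : Q] = 2

f(x) = x^2 - 1073 factors as (x - √1073)(x + √1073). The splitting field is K = Q(√1073). Since 1073 is squarefree and > 1, it is not a perfect square, so x^2 - 1073 is irreducible over Q and [Q(√1073) : Q] = 2. Hence [K : Q] = 2.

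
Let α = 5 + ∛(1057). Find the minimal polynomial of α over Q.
m_α(x) = x^3 - 15x^2 + 75x - 1182

Set β = α - 5 = ∛(1057), so β^3 = 1057. Then (α - 5)^3 - 1057 = 0, i.e. α is a root of g(x) = (x - 5)^3 - 1057 = x^3 - 15x^2 + 75x - 1182. Since g(x) = h(x - 5) where h(x) = x^3 - 1057, and h is irreducible over Q (because 1057 is not a perfect cube, so h has no rational root, and a monic cubic with no rational root is irreducible), g is also irreducible (irreducibility is preserved under the substitution x → x - 5). Hence m_α(x) = x^3 - 15x^2 + 75x - 1182.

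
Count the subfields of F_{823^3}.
F_{823^3} has 2 subfields

The subfields of F_{p^n} are exactly the fields F_{p^d} for d | n (each is the fixed field of the unique index-d subgroup of Gal(F_{p^n}/F_p) ≅ Z/nZ). The divisors of n = 3 are {1, 3}, giving 2 subfields: F_{823^1}, F_{823^3}.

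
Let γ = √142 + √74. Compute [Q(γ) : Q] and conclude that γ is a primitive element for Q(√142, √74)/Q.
[Q(γ) : Q] = 4 (equivalently, Q(γ) = Q(√142, √74))

Obviously Q(γ) ⊆ Q(√142, √74), and [Q(√142, √74):Q] = 4 (since 142, 74 are distinct squarefree integers > 1 with 10508 not a perfect square). To show equality we compute the minimal polynomial of γ. From γ = √142 + √74: γ^2 = 142 + 2√(10508) + 74 = 216 + 2√(10508), so γ^2 - 216 = 2√(10508); squaring, (γ^2 - 216)^2 = 4·10508, i.e. γ^4 - 432γ^2 + 46656 - 42032 = 0, i.e. γ^4 - 432γ^2 + 4624 = 0. So γ is a root of x^4 - 432x^2 + 4624. This polynomial is irreducible over Q: it has no rational root (each ±√142 ± √74 is irrational), and any factorization into two quadratics over Q would force √(10508) ∈ Q (pairing opposite roots) or √142, √74 ∈ Q (other pairings), all impossible. Hence [Q(γ):Q] = 4 = [Q(√142, √74):Q], so Q(γ) = Q(√142, √74).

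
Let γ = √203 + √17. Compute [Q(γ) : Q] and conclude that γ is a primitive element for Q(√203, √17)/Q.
[Q(γ) : Q] = 4 (equivalently, Q(γ) = Q(√203, √17))

Obviously Q(γ) ⊆ Q(√203, √17), and [Q(√203, √17):Q] = 4 (since 203, 17 are distinct squarefree integers > 1 with 3451 not a perfect square). To show equality we compute the minimal polynomial of γ. From γ = √203 + √17: γ^2 = 203 + 2√(3451) + 17 = 220 + 2√(3451), so γ^2 - 220 = 2√(3451); squaring, (γ^2 - 220)^2 = 4·3451, i.e. γ^4 - 440γ^2 + 48400 - 13804 = 0, i.e. γ^4 - 440γ^2 + 34596 = 0. So γ is a root of x^4 - 440x^2 + 34596. This polynomial is irreducible over Q: it has no rational root (each ±√203 ± √17 is irrational), and any factorization into two quadratics over Q would force √(3451) ∈ Q (pairing opposite roots) or √203, √17 ∈ Q (other pairings), all impossible. Hence [Q(γ):Q] = 4 = [Q(√203, √17):Q], so Q(γ) = Q(√203, √17).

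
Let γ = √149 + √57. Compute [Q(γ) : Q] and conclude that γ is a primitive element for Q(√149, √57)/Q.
[Q(γ) : Q] = 4 (equivalently, Q(γ) = Q(√149, √57))

Obviously Q(γ) ⊆ Q(√149, √57), and [Q(√149, √57):Q] = 4 (since 149, 57 are distinct squarefree integers > 1 with 8493 not a perfect square). To show equality we compute the minimal polynomial of γ. From γ = √149 + √57: γ^2 = 149 + 2√(8493) + 57 = 206 + 2√(8493), so γ^2 - 206 = 2√(8493); squaring, (γ^2 - 206)^2 = 4·8493, i.e. γ^4 - 412γ^2 + 42436 - 33972 = 0, i.e. γ^4 - 412γ^2 + 8464 = 0. So γ is a root of x^4 - 412x^2 + 8464. This polynomial is irreducible over Q: it has no rational root (each ±√149 ± √57 is irrational), and any factorization into two quadratics over Q would force √(8493) ∈ Q (pairing opposite roots) or √149, √57 ∈ Q (other pairings), all impossible. Hence [Q(γ):Q] = 4 = [Q(√149, √57):Q], so Q(γ) = Q(√149, √57).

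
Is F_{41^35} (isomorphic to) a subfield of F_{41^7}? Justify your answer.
No: F_{41^35} is not a subfield of F_{41^7}

F_{p^m} embeds in F_{p^n} iff m | n. Here 35 ∤ 7 (since 7 = 0·35 + 7 with remainder 7 ≠ 0), so F_{41^35} is not a subfield of F_{41^7}. Equivalently: if it were, the tower law would give 35 = [F_{41^35}:F_41] dividing [F_{41^7}:F_41] = 7, contradiction.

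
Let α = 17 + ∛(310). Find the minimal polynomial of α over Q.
m_α(x) = x^3 - 51x^2 + 867x - 5223

Set β = α - 17 = ∛(310), so β^3 = 310. Then (α - 17)^3 - 310 = 0, i.e. α is a root of g(x) = (x - 17)^3 - 310 = x^3 - 51x^2 + 867x - 5223. Since g(x) = h(x - 17) where h(x) = x^3 - 310, and h is irreducible over Q (because 310 is not a perfect cube, so h has no rational root, and a monic cubic with no rational root is irreducible), g is also irreducible (irreducibility is preserved under the substitution x → x - 17). Hence m_α(x) = x^3 - 51x^2 + 867x - 5223.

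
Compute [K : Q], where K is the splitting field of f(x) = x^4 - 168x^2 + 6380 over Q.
[K : Q] = 4

Solving the quadratic in x^2: x^2 = (168 ± √(168^2 - 4·6380))/2 = (168 ± √2704)/2 = (168 ± 52)/2, giving x^2 = 110 or x^2 = 58. So f(x) = (x^2 - 110)(x^2 - 58) and the roots of f are ±√110, ±√58. Hence the splitting field is K = Q(√110, √58). Since 110 and 58 are distinct squarefree integers > 1, their product 6380 is not a perfect square, so √58 ∉ Q(√110). By the tower law [K:Q] = [Q(√110,√58):Q(√110)] · [Q(√110):Q] = 2 · 2 = 4.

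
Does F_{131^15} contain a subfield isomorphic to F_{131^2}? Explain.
No: F_{131^2} is not a subfield of F_{131^15}

F_{p^m} embeds in F_{p^n} iff m | n. Here 2 ∤ 15 (since 15 = 7·2 + 1 with remainder 1 ≠ 0), so F_{131^2} is not a subfield of F_{131^15}. Equivalently: if it were, the tower law would give 2 = [F_{131^2}:F_131] dividing [F_{131^15}:F_131] = 15, contradiction.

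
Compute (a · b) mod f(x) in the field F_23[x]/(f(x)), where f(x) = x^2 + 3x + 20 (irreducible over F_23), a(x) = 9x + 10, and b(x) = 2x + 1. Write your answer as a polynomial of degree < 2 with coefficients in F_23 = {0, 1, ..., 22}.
a · b ≡ 21x + 18 (mod f(x))

Multiply in F_23[x]: a(x)·b(x) = (9x + 10)·(2x + 1) = 18x^2 + 6x + 10. This has degree ≥ 2, so divide by f(x) over F_23: 18x^2 + 6x + 10 = (18)·(x^2 + 3x + 20) + (21x + 18). Hence a·b ≡ 21x + 18 (mod f). (F_23[x]/(f) is a field with 23^2 = 529 elements since f is irreducible of degree 2.)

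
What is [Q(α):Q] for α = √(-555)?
[Q(α):Q] = 2

[Q(α):Q] equals the degree of the minimal polynomial of α. Here α^2 = -555 and x^2 + 555 is irreducible (d = -555 is squarefree, ≠ 1, hence not a square), so deg(m_α) = 2. Thus [Q(α):Q] = 2.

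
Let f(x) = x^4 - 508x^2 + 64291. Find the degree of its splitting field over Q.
[K : Q] = 4

Solving the quadratic in x^2: x^2 = (508 ± √(508^2 - 4·64291))/2 = (508 ± √900)/2 = (508 ± 30)/2, giving x^2 = 239 or x^2 = 269. So f(x) = (x^2 - 239)(x^2 - 269) and the roots of f are ±√239, ±√269. Hence the splitting field is K = Q(√239, √269). Since 239 and 269 are distinct squarefree integers > 1, their product 64291 is not a perfect square, so √269 ∉ Q(√239). By the tower law [K:Q] = [Q(√239,√269):Q(√239)] · [Q(√239):Q] = 2 · 2 = 4.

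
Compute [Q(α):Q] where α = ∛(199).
[Q(α):Q] = 3

The minimal polynomial of α is x^3 - 199, irreducible over Q since 199 is not a perfect cube (so x^3 - 199 has no rational root). Hence [Q(α):Q] = deg(m_α) = 3.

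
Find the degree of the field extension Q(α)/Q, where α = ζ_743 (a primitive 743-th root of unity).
[Q(α):Q] = 742

The minimal polynomial of ζ_743 over Q is the 743-th cyclotomic polynomial Φ_743(x), which is irreducible over Q and has degree φ(743) = 742. Hence [Q(α):Q] = φ(743) = 742.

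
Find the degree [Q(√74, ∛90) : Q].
[Q(√74, ∛90) : Q] = 6

Let L = Q(√74, ∛90). Since Q(√74) ⊂ L and [Q(√74):Q] = 2, the tower law gives 2 | [L:Q]. Likewise Q(∛90) ⊂ L with [Q(∛90):Q] = 3 (because 90 is not a perfect cube), so 3 | [L:Q]. As gcd(2,3) = 1, [L:Q] is divisible by 6. Conversely L is generated over Q by √74 and ∛90, so [L:Q] ≤ 2·3 = 6. Therefore [Q(√74, ∛90) : Q] = 6.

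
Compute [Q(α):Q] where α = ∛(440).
[Q(α):Q] = 3

The minimal polynomial of α is x^3 - 440, irreducible over Q since 440 is not a perfect cube (so x^3 - 440 has no rational root). Hence [Q(α):Q] = deg(m_α) = 3.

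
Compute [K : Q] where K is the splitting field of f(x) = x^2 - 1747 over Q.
[K : Q] = 2

f(x) = x^2 - 1747 factors as (x - √1747)(x + √1747). The splitting field is K = Q(√1747). Since 1747 is squarefree and > 1, it is not a perfect square, so x^2 - 1747 is irreducible over Q and [Q(√1747) : Q] = 2. Hence [K : Q] = 2.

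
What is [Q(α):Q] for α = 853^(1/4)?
[Q(α):Q] = 4

α is a root of x^4 - 853. By Eisenstein's criterion at the prime p = 853 (which divides the constant term 853 but p^2 = 727609 does not, since 853 is squarefree), x^4 - 853 is irreducible over Q. Hence [Q(α):Q] = 4.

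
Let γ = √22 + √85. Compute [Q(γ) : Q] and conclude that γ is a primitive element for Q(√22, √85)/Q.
[Q(γ) : Q] = 4 (equivalently, Q(γ) = Q(√22, √85))

Obviously Q(γ) ⊆ Q(√22, √85), and [Q(√22, √85):Q] = 4 (since 22, 85 are distinct squarefree integers > 1 with 1870 not a perfect square). To show equality we compute the minimal polynomial of γ. From γ = √22 + √85: γ^2 = 22 + 2√(1870) + 85 = 107 + 2√(1870), so γ^2 - 107 = 2√(1870); squaring, (γ^2 - 107)^2 = 4·1870, i.e. γ^4 - 214γ^2 + 11449 - 7480 = 0, i.e. γ^4 - 214γ^2 + 3969 = 0. So γ is a root of x^4 - 214x^2 + 3969. This polynomial is irreducible over Q: it has no rational root (each ±√22 ± √85 is irrational), and any factorization into two quadratics over Q would force √(1870) ∈ Q (pairing opposite roots) or √22, √85 ∈ Q (other pairings), all impossible. Hence [Q(γ):Q] = 4 = [Q(√22, √85):Q], so Q(γ) = Q(√22, √85).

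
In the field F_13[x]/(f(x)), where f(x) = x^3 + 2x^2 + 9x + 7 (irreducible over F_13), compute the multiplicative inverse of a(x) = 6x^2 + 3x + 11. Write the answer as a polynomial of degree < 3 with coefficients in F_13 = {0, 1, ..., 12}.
a(x)^(-1) ≡ x^2 + x + 10 (mod f(x))

Since f is irreducible over F_13, F_13[x]/(f) is a field and a(x) ≠ 0 has an inverse. Apply the extended Euclidean algorithm to f(x) and a(x) in F_13[x]: f(x) = (11x + 10)·a(x) + (x + 1);  a(x) = (6x + 10)·(x + 1) + (1). The last nonzero remainder is the constant 1 = gcd(f, a) in F_13. Back-substituting through the division chain expresses 1 = s(x)·a(x) + t(x)·f(x) with s(x) ≡ x^2 + x + 10 (mod f), so a(x)^(-1) ≡ s(x) = x^2 + x + 10 (mod f). Check: (6x^2 + 3x + 11)·(x^2 + x + 10) = 6x^4 + 9x^3 + 9x^2 + 2x + 6 ≡ 1 (mod x^3 + 2x^2 + 9x + 7).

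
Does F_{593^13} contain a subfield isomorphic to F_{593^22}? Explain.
No: F_{593^22} is not a subfield of F_{593^13}

F_{p^m} embeds in F_{p^n} iff m | n. Here 22 ∤ 13 (since 13 = 0·22 + 13 with remainder 13 ≠ 0), so F_{593^22} is not a subfield of F_{593^13}. Equivalently: if it were, the tower law would give 22 = [F_{593^22}:F_593] dividing [F_{593^13}:F_593] = 13, contradiction.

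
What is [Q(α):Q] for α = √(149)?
[Q(α):Q] = 2

[Q(α):Q] equals the degree of the minimal polynomial of α. Here α^2 = 149 and x^2 - 149 is irreducible (d = 149 is squarefree, ≠ 1, hence not a square), so deg(m_α) = 2. Thus [Q(α):Q] = 2.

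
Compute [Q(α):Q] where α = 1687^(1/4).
[Q(α):Q] = 4

α is a root of x^4 - 1687. By Eisenstein's criterion at the prime p = 7 (which divides the constant term 1687 but p^2 = 49 does not, since 1687 is squarefree), x^4 - 1687 is irreducible over Q. Hence [Q(α):Q] = 4.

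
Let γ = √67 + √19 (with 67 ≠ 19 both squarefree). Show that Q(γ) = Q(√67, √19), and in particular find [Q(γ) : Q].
[Q(γ) : Q] = 4 (equivalently, Q(γ) = Q(√67, √19))

Obviously Q(γ) ⊆ Q(√67, √19), and [Q(√67, √19):Q] = 4 (since 67, 19 are distinct squarefree integers > 1 with 1273 not a perfect square). To show equality we compute the minimal polynomial of γ. From γ = √67 + √19: γ^2 = 67 + 2√(1273) + 19 = 86 + 2√(1273), so γ^2 - 86 = 2√(1273); squaring, (γ^2 - 86)^2 = 4·1273, i.e. γ^4 - 172γ^2 + 7396 - 5092 = 0, i.e. γ^4 - 172γ^2 + 2304 = 0. So γ is a root of x^4 - 172x^2 + 2304. This polynomial is irreducible over Q: it has no rational root (each ±√67 ± √19 is irrational), and any factorization into two quadratics over Q would force √(1273) ∈ Q (pairing opposite roots) or √67, √19 ∈ Q (other pairings), all impossible. Hence [Q(γ):Q] = 4 = [Q(√67, √19):Q], so Q(γ) = Q(√67, √19).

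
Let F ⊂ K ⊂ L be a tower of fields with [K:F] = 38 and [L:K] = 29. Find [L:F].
[L:F] = 1102

The tower law says that for any tower of field extensions F ⊂ K ⊂ L with finite degrees, [L:F] = [L:K] · [K:F]. Here this gives [L:F] = 29 · 38 = 1102.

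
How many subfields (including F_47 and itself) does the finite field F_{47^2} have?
F_{47^2} has 2 subfields

The subfields of F_{p^n} are exactly the fields F_{p^d} for d | n (each is the fixed field of the unique index-d subgroup of Gal(F_{p^n}/F_p) ≅ Z/nZ). The divisors of n = 2 are {1, 2}, giving 2 subfields: F_{47^1}, F_{47^2}.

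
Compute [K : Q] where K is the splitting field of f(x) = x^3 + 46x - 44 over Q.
[K : Q] = 6

By the rational root test, any rational root of the monic integer polynomial f(x) = x^3 + 46x - 44 must be an integer dividing the constant term -44, i.e. one of ±{1, 2, 4, 11, 22, 44}. Evaluating: f(1) = 3, f(-1) = -91, f(2) = 56, f(-2) = -144, f(4) = 204, f(-4) = -292, f(11) = 1793, f(-11) = -1881, f(22) = 11616, f(-22) = -11704, f(44) = 87164, f(-44) = -87252; none is 0, so f has no rational root and is therefore irreducible over Q (a cubic with no linear factor over a field is irreducible). For an irreducible cubic, the Galois group is A_3 or S_3 according as the discriminant disc(f) = -4a^3 - 27b^2 = -4·(46)^3 - 27·(-44)^2 = -441616 is or is not a square in Q. Here disc(f) = -441616 is not a perfect square in Q, so the Galois group of f over Q is not contained in A_3 and must be all of S_3. The splitting field has degree |S_3| = 6 over Q, so [K : Q] = 6.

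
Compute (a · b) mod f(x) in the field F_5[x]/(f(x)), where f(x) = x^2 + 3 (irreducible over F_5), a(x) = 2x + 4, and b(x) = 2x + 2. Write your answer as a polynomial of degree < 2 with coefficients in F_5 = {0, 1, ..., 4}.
a · b ≡ 2x + 1 (mod f(x))

Multiply in F_5[x]: a(x)·b(x) = (2x + 4)·(2x + 2) = 4x^2 + 2x + 3. This has degree ≥ 2, so divide by f(x) over F_5: 4x^2 + 2x + 3 = (4)·(x^2 + 3) + (2x + 1). Hence a·b ≡ 2x + 1 (mod f). (F_5[x]/(f) is a field with 5^2 = 25 elements since f is irreducible of degree 2.)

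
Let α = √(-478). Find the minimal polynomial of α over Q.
m_α(x) = x^2 + 478

α satisfies α^2 + 478 = 0, so x^2 + 478 annihilates α. Since d = -478 is squarefree and ≠ 1, it is not a perfect square in Q, so x^2 + 478 has no rational root and is therefore irreducible over Q (a degree-2 polynomial over a field is irreducible iff it has no root). Hence m_α(x) = x^2 + 478.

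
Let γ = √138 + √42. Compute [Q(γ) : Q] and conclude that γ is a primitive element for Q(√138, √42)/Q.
[Q(γ) : Q] = 4 (equivalently, Q(γ) = Q(√138, √42))

Obviously Q(γ) ⊆ Q(√138, √42), and [Q(√138, √42):Q] = 4 (since 138, 42 are distinct squarefree integers > 1 with 5796 not a perfect square). To show equality we compute the minimal polynomial of γ. From γ = √138 + √42: γ^2 = 138 + 2√(5796) + 42 = 180 + 2√(5796), so γ^2 - 180 = 2√(5796); squaring, (γ^2 - 180)^2 = 4·5796, i.e. γ^4 - 360γ^2 + 32400 - 23184 = 0, i.e. γ^4 - 360γ^2 + 9216 = 0. So γ is a root of x^4 - 360x^2 + 9216. This polynomial is irreducible over Q: it has no rational root (each ±√138 ± √42 is irrational), and any factorization into two quadratics over Q would force √(5796) ∈ Q (pairing opposite roots) or √138, √42 ∈ Q (other pairings), all impossible. Hence [Q(γ):Q] = 4 = [Q(√138, √42):Q], so Q(γ) = Q(√138, √42).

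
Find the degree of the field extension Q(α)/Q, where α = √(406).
[Q(α):Q] = 2

[Q(α):Q] equals the degree of the minimal polynomial of α. Here α^2 = 406 and x^2 - 406 is irreducible (d = 406 is squarefree, ≠ 1, hence not a square), so deg(m_α) = 2. Thus [Q(α):Q] = 2.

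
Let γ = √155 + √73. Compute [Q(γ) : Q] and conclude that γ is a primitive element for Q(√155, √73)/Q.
[Q(γ) : Q] = 4 (equivalently, Q(γ) = Q(√155, √73))

Obviously Q(γ) ⊆ Q(√155, √73), and [Q(√155, √73):Q] = 4 (since 155, 73 are distinct squarefree integers > 1 with 11315 not a perfect square). To show equality we compute the minimal polynomial of γ. From γ = √155 + √73: γ^2 = 155 + 2√(11315) + 73 = 228 + 2√(11315), so γ^2 - 228 = 2√(11315); squaring, (γ^2 - 228)^2 = 4·11315, i.e. γ^4 - 456γ^2 + 51984 - 45260 = 0, i.e. γ^4 - 456γ^2 + 6724 = 0. So γ is a root of x^4 - 456x^2 + 6724. This polynomial is irreducible over Q: it has no rational root (each ±√155 ± √73 is irrational), and any factorization into two quadratics over Q would force √(11315) ∈ Q (pairing opposite roots) or √155, √73 ∈ Q (other pairings), all impossible. Hence [Q(γ):Q] = 4 = [Q(√155, √73):Q], so Q(γ) = Q(√155, √73).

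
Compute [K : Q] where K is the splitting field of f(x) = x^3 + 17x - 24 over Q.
[K : Q] = 6

By the rational root test, any rational root of the monic integer polynomial f(x) = x^3 + 17x - 24 must be an integer dividing the constant term -24, i.e. one of ±{1, 2, 3, 4, 6, 8, 12, 24}. Evaluating: f(1) = -6, f(-1) = -42, f(2) = 18, f(-2) = -66, f(3) = 54, f(-3) = -102, f(4) = 108, f(-4) = -156, f(6) = 294, f(-6) = -342, f(8) = 624, f(-8) = -672, f(12) = 1908, f(-12) = -1956, f(24) = 14208, f(-24) = -14256; none is 0, so f has no rational root and is therefore irreducible over Q (a cubic with no linear factor over a field is irreducible). For an irreducible cubic, the Galois group is A_3 or S_3 according as the discriminant disc(f) = -4a^3 - 27b^2 = -4·(17)^3 - 27·(-24)^2 = -35204 is or is not a square in Q. Here disc(f) = -35204 is not a perfect square in Q, so the Galois group of f over Q is not contained in A_3 and must be all of S_3. The splitting field has degree |S_3| = 6 over Q, so [K : Q] = 6.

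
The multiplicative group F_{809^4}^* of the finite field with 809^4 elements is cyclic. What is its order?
|F_{809^4}^*| = 428345379360

F_{809^4} has 809^4 = 428345379361 elements; its multiplicative group consists of all nonzero elements, so |F_{809^4}^*| = 428345379361 - 1 = 428345379360. (It is cyclic since any finite subgroup of the multiplicative group of a field is cyclic.)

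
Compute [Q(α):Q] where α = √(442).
[Q(α):Q] = 2

[Q(α):Q] equals the degree of the minimal polynomial of α. Here α^2 = 442 and x^2 - 442 is irreducible (d = 442 is squarefree, ≠ 1, hence not a square), so deg(m_α) = 2. Thus [Q(α):Q] = 2.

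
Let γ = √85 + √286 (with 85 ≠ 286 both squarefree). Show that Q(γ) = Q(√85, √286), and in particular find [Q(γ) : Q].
[Q(γ) : Q] = 4 (equivalently, Q(γ) = Q(√85, √286))

Obviously Q(γ) ⊆ Q(√85, √286), and [Q(√85, √286):Q] = 4 (since 85, 286 are distinct squarefree integers > 1 with 24310 not a perfect square). To show equality we compute the minimal polynomial of γ. From γ = √85 + √286: γ^2 = 85 + 2√(24310) + 286 = 371 + 2√(24310), so γ^2 - 371 = 2√(24310); squaring, (γ^2 - 371)^2 = 4·24310, i.e. γ^4 - 742γ^2 + 137641 - 97240 = 0, i.e. γ^4 - 742γ^2 + 40401 = 0. So γ is a root of x^4 - 742x^2 + 40401. This polynomial is irreducible over Q: it has no rational root (each ±√85 ± √286 is irrational), and any factorization into two quadratics over Q would force √(24310) ∈ Q (pairing opposite roots) or √85, √286 ∈ Q (other pairings), all impossible. Hence [Q(γ):Q] = 4 = [Q(√85, √286):Q], so Q(γ) = Q(√85, √286).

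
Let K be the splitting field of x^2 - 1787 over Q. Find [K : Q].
[K : Q] = 2

f(x) = x^2 - 1787 factors as (x - √1787)(x + √1787). The splitting field is K = Q(√1787). Since 1787 is squarefree and > 1, it is not a perfect square, so x^2 - 1787 is irreducible over Q and [Q(√1787) : Q] = 2. Hence [K : Q] = 2.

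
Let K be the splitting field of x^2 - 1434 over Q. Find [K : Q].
[K : Q] = 2

f(x) = x^2 - 1434 factors as (x - √1434)(x + √1434). The splitting field is K = Q(√1434). Since 1434 is squarefree and > 1, it is not a perfect square, so x^2 - 1434 is irreducible over Q and [Q(√1434) : Q] = 2. Hence [K : Q] = 2.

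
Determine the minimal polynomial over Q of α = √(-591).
m_α(x) = x^2 + 591

α satisfies α^2 + 591 = 0, so x^2 + 591 annihilates α. Since d = -591 is squarefree and ≠ 1, it is not a perfect square in Q, so x^2 + 591 has no rational root and is therefore irreducible over Q (a degree-2 polynomial over a field is irreducible iff it has no root). Hence m_α(x) = x^2 + 591.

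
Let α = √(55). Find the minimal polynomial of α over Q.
m_α(x) = x^2 - 55

α satisfies α^2 - 55 = 0, so x^2 - 55 annihilates α. Since d = 55 is squarefree and ≠ 1, it is not a perfect square in Q, so x^2 - 55 has no rational root and is therefore irreducible over Q (a degree-2 polynomial over a field is irreducible iff it has no root). Hence m_α(x) = x^2 - 55.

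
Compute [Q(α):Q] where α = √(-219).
[Q(α):Q] = 2

[Q(α):Q] equals the degree of the minimal polynomial of α. Here α^2 = -219 and x^2 + 219 is irreducible (d = -219 is squarefree, ≠ 1, hence not a square), so deg(m_α) = 2. Thus [Q(α):Q] = 2.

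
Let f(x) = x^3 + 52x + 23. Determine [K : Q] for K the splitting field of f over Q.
[K : Q] = 6

By the rational root test, any rational root of the monic integer polynomial f(x) = x^3 + 52x + 23 must be an integer dividing the constant term 23, i.e. one of ±{1, 23}. Evaluating: f(1) = 76, f(-1) = -30, f(23) = 13386, f(-23) = -13340; none is 0, so f has no rational root and is therefore irreducible over Q (a cubic with no linear factor over a field is irreducible). For an irreducible cubic, the Galois group is A_3 or S_3 according as the discriminant disc(f) = -4a^3 - 27b^2 = -4·(52)^3 - 27·(23)^2 = -576715 is or is not a square in Q. Here disc(f) = -576715 is not a perfect square in Q, so the Galois group of f over Q is not contained in A_3 and must be all of S_3. The splitting field has degree |S_3| = 6 over Q, so [K : Q] = 6.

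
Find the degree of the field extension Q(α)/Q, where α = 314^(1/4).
[Q(α):Q] = 4

α is a root of x^4 - 314. By Eisenstein's criterion at the prime p = 2 (which divides the constant term 314 but p^2 = 4 does not, since 314 is squarefree), x^4 - 314 is irreducible over Q. Hence [Q(α):Q] = 4.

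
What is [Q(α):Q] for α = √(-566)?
[Q(α):Q] = 2

[Q(α):Q] equals the degree of the minimal polynomial of α. Here α^2 = -566 and x^2 + 566 is irreducible (d = -566 is squarefree, ≠ 1, hence not a square), so deg(m_α) = 2. Thus [Q(α):Q] = 2.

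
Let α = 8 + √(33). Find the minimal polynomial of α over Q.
m_α(x) = x^2 - 16x + 31

From α - 8 = √(33), squaring gives (α - 8)^2 = 33, i.e. α^2 - 16α + 64 = 33, so α^2 - 16α + 31 = 0. The discriminant of x^2 - 16x + 31 is (-16)^2 - 4·(31) = 256 - 124 = 132, and 4·(33) is not a perfect square in Q since 33 is squarefree and ≠ 1. Hence x^2 - 16x + 31 is irreducible over Q and is the minimal polynomial of α.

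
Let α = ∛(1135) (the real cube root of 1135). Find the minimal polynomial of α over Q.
m_α(x) = x^3 - 1135

α satisfies α^3 = 1135, so x^3 - 1135 annihilates α. By the rational root test, a rational root p/q (in lowest terms) of x^3 - 1135 would satisfy p^3 = 1135 q^3, forcing q = 1 and p^3 = 1135; but 1135 is not a perfect cube, contradiction. A monic cubic over Q with no rational root is irreducible (any nontrivial factorization would include a linear factor). Hence x^3 - 1135 is the minimal polynomial of α, and in particular [Q(α):Q] = 3.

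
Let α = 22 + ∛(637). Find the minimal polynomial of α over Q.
m_α(x) = x^3 - 66x^2 + 1452x - 11285

Set β = α - 22 = ∛(637), so β^3 = 637. Then (α - 22)^3 - 637 = 0, i.e. α is a root of g(x) = (x - 22)^3 - 637 = x^3 - 66x^2 + 1452x - 11285. Since g(x) = h(x - 22) where h(x) = x^3 - 637, and h is irreducible over Q (because 637 is not a perfect cube, so h has no rational root, and a monic cubic with no rational root is irreducible), g is also irreducible (irreducibility is preserved under the substitution x → x - 22). Hence m_α(x) = x^3 - 66x^2 + 1452x - 11285.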